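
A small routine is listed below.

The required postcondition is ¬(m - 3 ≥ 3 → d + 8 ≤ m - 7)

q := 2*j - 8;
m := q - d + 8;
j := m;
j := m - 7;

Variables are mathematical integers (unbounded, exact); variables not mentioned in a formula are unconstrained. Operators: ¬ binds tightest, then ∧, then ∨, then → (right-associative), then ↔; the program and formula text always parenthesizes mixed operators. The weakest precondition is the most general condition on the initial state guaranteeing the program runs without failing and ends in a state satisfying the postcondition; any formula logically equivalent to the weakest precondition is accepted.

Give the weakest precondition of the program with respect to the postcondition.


Working backward. After the program, the postcondition ¬(m - 3 ≥ 3 → d + 8 ≤ m - 7) must hold; in canonical form it is ¬(m ≥ 6 → d ≤ m - 15).
Before j := m - 7: ¬(m ≥ 6 → d ≤ m - 15)
Before j := m: ¬(m ≥ 6 → d ≤ m - 15)
Before m := q - d + 8: ¬(q ≥ d - 2 → 2*d ≤ q - 7)
Before q := 2*j - 8: ¬(2*j ≥ d + 6 → 2*d ≤ 2*j - 15)
Answer: WP = ¬(2*j ≥ d + 6 → 2*d ≤ 2*j - 15)


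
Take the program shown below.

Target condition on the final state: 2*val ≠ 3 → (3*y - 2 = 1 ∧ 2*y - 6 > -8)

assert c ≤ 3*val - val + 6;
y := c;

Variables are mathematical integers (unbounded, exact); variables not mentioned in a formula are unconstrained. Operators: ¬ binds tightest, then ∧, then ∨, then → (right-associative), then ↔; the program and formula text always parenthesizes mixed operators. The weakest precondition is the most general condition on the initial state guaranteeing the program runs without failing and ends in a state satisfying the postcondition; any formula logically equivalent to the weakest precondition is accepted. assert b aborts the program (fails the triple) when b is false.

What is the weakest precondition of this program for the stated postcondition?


Working backward. After the program, the postcondition 2*val ≠ 3 → (3*y - 2 = 1 ∧ 2*y - 6 > -8) must hold; in canonical form it is 2*val ≠ 3 → (3*y = 3 ∧ 2*y > -2).
Before y := c: 2*val ≠ 3 → (3*c = 3 ∧ 2*c > -2)
Before assert c ≤ 3*val - val + 6: c ≤ 2*val + 6 ∧ (2*val ≠ 3 → (3*c = 3 ∧ 2*c > -2))
Answer: WP = c ≤ 2*val + 6 ∧ (2*val ≠ 3 → (3*c = 3 ∧ 2*c > -2))


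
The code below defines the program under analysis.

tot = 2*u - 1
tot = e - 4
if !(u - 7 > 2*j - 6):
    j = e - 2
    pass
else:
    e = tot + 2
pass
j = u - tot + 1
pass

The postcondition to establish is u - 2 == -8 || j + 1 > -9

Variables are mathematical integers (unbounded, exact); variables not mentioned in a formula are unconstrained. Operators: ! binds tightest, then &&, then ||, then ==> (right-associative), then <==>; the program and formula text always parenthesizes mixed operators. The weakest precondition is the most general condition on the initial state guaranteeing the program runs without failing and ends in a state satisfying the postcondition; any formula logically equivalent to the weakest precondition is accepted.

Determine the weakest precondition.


Working backward. After the program, the postcondition u - 2 == -8 || j + 1 > -9 must hold; in canonical form it is u == -6 || j > -10.
Before skip: u == -6 || j > -10
Before j := u - tot + 1: u == -6 || u > tot - 11
Before skip: u == -6 || u > tot - 11
Then branch requires u == -6 || u > tot - 11; else branch requires u == -6 || u > tot - 11.
Before the if: ((!(u > 2*j + 1)) ==> (u == -6 || u > tot - 11)) && (u > 2*j + 1 ==> (u == -6 || u > tot - 11))
Before tot := e - 4: ((!(u > 2*j + 1)) ==> (u == -6 || u > e - 15)) && (u > 2*j + 1 ==> (u == -6 || u > e - 15))
Before tot := 2*u - 1: ((!(u > 2*j + 1)) ==> (u == -6 || u > e - 15)) && (u > 2*j + 1 ==> (u == -6 || u > e - 15))
Answer: WP = ((!(u > 2*j + 1)) ==> (u == -6 || u > e - 15)) && (u > 2*j + 1 ==> (u == -6 || u > e - 15))


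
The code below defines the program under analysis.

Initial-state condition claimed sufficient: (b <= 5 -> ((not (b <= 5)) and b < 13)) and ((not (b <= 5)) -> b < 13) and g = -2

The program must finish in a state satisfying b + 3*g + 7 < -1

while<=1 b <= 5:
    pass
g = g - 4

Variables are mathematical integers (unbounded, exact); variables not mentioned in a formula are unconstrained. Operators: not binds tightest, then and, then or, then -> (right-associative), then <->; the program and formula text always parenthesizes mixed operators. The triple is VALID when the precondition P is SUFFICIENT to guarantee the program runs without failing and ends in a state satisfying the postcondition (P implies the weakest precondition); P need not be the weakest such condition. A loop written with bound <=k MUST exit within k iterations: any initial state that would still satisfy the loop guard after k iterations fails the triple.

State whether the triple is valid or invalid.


Working backward. After the program, the postcondition b + 3*g + 7 < -1 must hold; in canonical form it is b + 3*g < -8.
Before g := g - 4: b + 3*g < 4
Before the loop (bound <=1), unroll the exhaustion recursion (WP_0 = exit-now case; WP_j = one more guarded iteration, up to j = 1):
  WP_0: (not (b <= 5)) and b + 3*g < 4
  WP_1: (b <= 5 -> ((not (b <= 5)) and b + 3*g < 4)) and ((not (b <= 5)) -> b + 3*g < 4)
So before the loop: (b <= 5 -> ((not (b <= 5)) and b + 3*g < 4)) and ((not (b <= 5)) -> b + 3*g < 4)
The weakest precondition is (b <= 5 -> ((not (b <= 5)) and b + 3*g < 4)) and ((not (b <= 5)) -> b + 3*g < 4).
Check whether (b <= 5 -> ((not (b <= 5)) and b < 13)) and ((not (b <= 5)) -> b < 13) and g = -2 implies it.
Countermodel: at the initial state b = 10, g = -2, the precondition holds but the weakest precondition fails.
Answer: invalid


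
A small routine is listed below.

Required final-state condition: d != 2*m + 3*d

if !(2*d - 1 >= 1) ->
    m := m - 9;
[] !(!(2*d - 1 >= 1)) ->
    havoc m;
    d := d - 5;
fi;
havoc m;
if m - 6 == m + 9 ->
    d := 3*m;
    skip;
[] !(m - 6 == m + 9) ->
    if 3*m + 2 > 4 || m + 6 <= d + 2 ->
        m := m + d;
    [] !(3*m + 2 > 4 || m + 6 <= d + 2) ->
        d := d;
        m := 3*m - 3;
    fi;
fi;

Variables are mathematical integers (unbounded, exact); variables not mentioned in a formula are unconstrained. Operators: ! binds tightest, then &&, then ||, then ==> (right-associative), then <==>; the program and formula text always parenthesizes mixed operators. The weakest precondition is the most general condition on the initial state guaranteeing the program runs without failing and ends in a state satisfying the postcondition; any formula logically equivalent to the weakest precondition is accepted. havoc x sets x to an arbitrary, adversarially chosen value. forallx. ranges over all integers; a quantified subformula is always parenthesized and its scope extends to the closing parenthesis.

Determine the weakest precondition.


Working backward. After the program, the postcondition d != 2*m + 3*d must hold; in canonical form it is 2*d + 2*m != 0.
Then branch requires 8*m != 0; else branch requires ((3*m > 2 || m <= d - 4) ==> 4*d + 2*m != 0) && ((!(3*m > 2 || m <= d - 4)) ==> 2*d + 6*m != 6).
Before the if: ((3*m > 2 || m <= d - 4) ==> 4*d + 2*m != 0) && ((!(3*m > 2 || m <= d - 4)) ==> 2*d + 6*m != 6)
Before havoc m: forall m_1. (((3*m_1 > 2 || m_1 <= d - 4) ==> 4*d + 2*m_1 != 0) && ((!(3*m_1 > 2 || m_1 <= d - 4)) ==> 2*d + 6*m_1 != 6))
Then branch requires forall m_1. (((3*m_1 > 2 || m_1 <= d - 4) ==> 4*d + 2*m_1 != 0) && ((!(3*m_1 > 2 || m_1 <= d - 4)) ==> 2*d + 6*m_1 != 6)); else branch requires forall m_1. (((3*m_1 > 2 || m_1 <= d - 9) ==> 4*d + 2*m_1 != 20) && ((!(3*m_1 > 2 || m_1 <= d - 9)) ==> 2*d + 6*m_1 != 16)).
Before the if: ((!(2*d >= 2)) ==> (forall m_1. (((3*m_1 > 2 || m_1 <= d - 4) ==> 4*d + 2*m_1 != 0) && ((!(3*m_1 > 2 || m_1 <= d - 4)) ==> 2*d + 6*m_1 != 6)))) && (2*d >= 2 ==> (forall m_1. (((3*m_1 > 2 || m_1 <= d - 9) ==> 4*d + 2*m_1 != 20) && ((!(3*m_1 > 2 || m_1 <= d - 9)) ==> 2*d + 6*m_1 != 16))))
Answer: WP = ((!(2*d >= 2)) ==> (forall m_1. (((3*m_1 > 2 || m_1 <= d - 4) ==> 4*d + 2*m_1 != 0) && ((!(3*m_1 > 2 || m_1 <= d - 4)) ==> 2*d + 6*m_1 != 6)))) && (2*d >= 2 ==> (forall m_1. (((3*m_1 > 2 || m_1 <= d - 9) ==> 4*d + 2*m_1 != 20) && ((!(3*m_1 > 2 || m_1 <= d - 9)) ==> 2*d + 6*m_1 != 16))))


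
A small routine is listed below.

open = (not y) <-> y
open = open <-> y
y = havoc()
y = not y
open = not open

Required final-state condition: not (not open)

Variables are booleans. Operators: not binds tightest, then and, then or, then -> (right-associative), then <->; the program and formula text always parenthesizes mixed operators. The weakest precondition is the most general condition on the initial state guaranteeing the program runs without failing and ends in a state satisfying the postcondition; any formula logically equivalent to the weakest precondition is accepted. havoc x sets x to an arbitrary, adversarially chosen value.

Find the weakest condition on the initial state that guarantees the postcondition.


Working backward. After the program, the postcondition not (not open) must hold; in canonical form it is open.
Before open := not open: not open
Before y := not y: not open
Before havoc y: not open
Before open := open <-> y: not (open <-> y)
Before open := (not y) <-> y: not (((not y) <-> y) <-> y)
Answer: WP = not (((not y) <-> y) <-> y)


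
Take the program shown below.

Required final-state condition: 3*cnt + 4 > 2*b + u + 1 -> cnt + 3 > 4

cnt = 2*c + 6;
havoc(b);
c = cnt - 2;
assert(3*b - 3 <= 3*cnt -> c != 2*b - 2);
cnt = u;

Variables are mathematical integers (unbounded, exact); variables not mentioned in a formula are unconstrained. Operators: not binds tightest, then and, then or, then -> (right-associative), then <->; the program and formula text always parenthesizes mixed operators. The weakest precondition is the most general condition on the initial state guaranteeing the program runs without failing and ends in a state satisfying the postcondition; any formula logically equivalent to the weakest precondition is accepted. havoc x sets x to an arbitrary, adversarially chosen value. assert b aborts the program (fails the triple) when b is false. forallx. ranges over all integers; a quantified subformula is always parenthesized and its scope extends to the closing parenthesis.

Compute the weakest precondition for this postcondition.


Working backward. After the program, the postcondition 3*cnt + 4 > 2*b + u + 1 -> cnt + 3 > 4 must hold; in canonical form it is 3*cnt > 2*b + u - 3 -> cnt > 1.
Before cnt := u: 2*u > 2*b - 3 -> u > 1
Before assert 3*b - 3 <= 3*cnt -> c != 2*b - 2: (3*b <= 3*cnt + 3 -> c != 2*b - 2) and (2*u > 2*b - 3 -> u > 1)
Before c := cnt - 2: (3*b <= 3*cnt + 3 -> cnt != 2*b) and (2*u > 2*b - 3 -> u > 1)
Before havoc b: forall b_1. ((3*b_1 <= 3*cnt + 3 -> cnt != 2*b_1) and (2*u > 2*b_1 - 3 -> u > 1))
Before cnt := 2*c + 6: forall b_1. ((3*b_1 <= 6*c + 21 -> 2*c != 2*b_1 - 6) and (2*u > 2*b_1 - 3 -> u > 1))
Answer: WP = forall b_1. ((3*b_1 <= 6*c + 21 -> 2*c != 2*b_1 - 6) and (2*u > 2*b_1 - 3 -> u > 1))


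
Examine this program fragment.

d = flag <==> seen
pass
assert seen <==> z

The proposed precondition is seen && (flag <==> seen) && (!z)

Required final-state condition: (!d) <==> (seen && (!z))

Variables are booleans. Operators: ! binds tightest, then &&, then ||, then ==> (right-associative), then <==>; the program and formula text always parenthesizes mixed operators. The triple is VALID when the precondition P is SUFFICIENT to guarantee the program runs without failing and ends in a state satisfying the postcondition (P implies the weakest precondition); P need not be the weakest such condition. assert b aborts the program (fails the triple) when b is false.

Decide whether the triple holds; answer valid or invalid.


Working backward. After the program, (!d) <==> (seen && (!z)) must hold.
Before assert seen <==> z: (seen <==> z) && ((!d) <==> (seen && (!z)))
Before skip: (seen <==> z) && ((!d) <==> (seen && (!z)))
Before d := flag <==> seen: (seen <==> z) && ((!(flag <==> seen)) <==> (seen && (!z)))
The weakest precondition is (seen <==> z) && ((!(flag <==> seen)) <==> (seen && (!z))).
Check whether seen && (flag <==> seen) && (!z) implies it.
Countermodel: at the initial state flag = true, seen = true, z = false, the precondition holds but the weakest precondition fails.
Answer: invalid


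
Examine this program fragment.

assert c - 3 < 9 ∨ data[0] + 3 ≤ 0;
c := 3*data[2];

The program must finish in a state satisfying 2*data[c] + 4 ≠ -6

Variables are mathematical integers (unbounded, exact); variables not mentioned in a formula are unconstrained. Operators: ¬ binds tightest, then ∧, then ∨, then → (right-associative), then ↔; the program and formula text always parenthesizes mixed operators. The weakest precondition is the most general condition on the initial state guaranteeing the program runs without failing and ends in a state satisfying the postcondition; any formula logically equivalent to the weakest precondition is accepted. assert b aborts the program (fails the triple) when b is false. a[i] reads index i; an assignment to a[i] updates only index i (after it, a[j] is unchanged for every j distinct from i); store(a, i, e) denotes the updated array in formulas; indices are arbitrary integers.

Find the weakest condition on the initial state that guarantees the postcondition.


Working backward. After the program, the postcondition 2*data[c] + 4 ≠ -6 must hold; in canonical form it is 2*data[c] ≠ -10.
Before c := 3*data[2]: 2*data[3*data[2]] ≠ -10
Before assert c - 3 < 9 ∨ data[0] + 3 ≤ 0: (c < 12 ∨ data[0] ≤ -3) ∧ 2*data[3*data[2]] ≠ -10
Answer: WP = (c < 12 ∨ data[0] ≤ -3) ∧ 2*data[3*data[2]] ≠ -10


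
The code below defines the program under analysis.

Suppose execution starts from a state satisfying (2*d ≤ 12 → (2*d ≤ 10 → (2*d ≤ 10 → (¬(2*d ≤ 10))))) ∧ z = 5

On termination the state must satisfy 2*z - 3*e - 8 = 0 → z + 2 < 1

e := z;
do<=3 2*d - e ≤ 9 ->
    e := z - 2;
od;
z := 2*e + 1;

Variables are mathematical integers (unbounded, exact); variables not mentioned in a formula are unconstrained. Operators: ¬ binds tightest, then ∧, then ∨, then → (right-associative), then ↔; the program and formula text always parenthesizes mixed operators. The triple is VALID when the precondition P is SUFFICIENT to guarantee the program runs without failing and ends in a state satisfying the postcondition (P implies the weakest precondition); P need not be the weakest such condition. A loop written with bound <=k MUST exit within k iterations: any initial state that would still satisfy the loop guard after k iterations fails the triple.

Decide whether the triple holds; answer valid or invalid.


Working backward. After the program, the postcondition 2*z - 3*e - 8 = 0 → z + 2 < 1 must hold; in canonical form it is 2*z = 3*e + 8 → z < -1.
Before z := 2*e + 1: e = 6 → 2*e < -2
Before the loop (bound <=3), unroll the exhaustion recursion (WP_0 = exit-now case; WP_j = one more guarded iteration, up to j = 3):
  WP_0: (¬(2*d ≤ e + 9)) ∧ (e = 6 → 2*e < -2)
  WP_1: (2*d ≤ e + 9 → ((¬(2*d ≤ z + 7)) ∧ (z = 8 → 2*z < 2))) ∧ ((¬(2*d ≤ e + 9)) → (e = 6 → 2*e < -2))
  WP_2: (2*d ≤ e + 9 → ((2*d ≤ z + 7 → ((¬(2*d ≤ z + 7)) ∧ (z = 8 → 2*z < 2))) ∧ ((¬(2*d ≤ z + 7)) → (z = 8 → 2*z < 2)))) ∧ ((¬(2*d ≤ e + 9)) → (e = 6 → 2*e < -2))
  WP_3: (2*d ≤ e + 9 → ((2*d ≤ z + 7 → ((2*d ≤ z + 7 → ((¬(2*d ≤ z + 7)) ∧ (z = 8 → 2*z < 2))) ∧ ((¬(2*d ≤ z + 7)) → (z = 8 → 2*z < 2)))) ∧ ((¬(2*d ≤ z + 7)) → (z = 8 → 2*z < 2)))) ∧ ((¬(2*d ≤ e + 9)) → (e = 6 → 2*e < -2))
So before the loop: (2*d ≤ e + 9 → ((2*d ≤ z + 7 → ((2*d ≤ z + 7 → ((¬(2*d ≤ z + 7)) ∧ (z = 8 → 2*z < 2))) ∧ ((¬(2*d ≤ z + 7)) → (z = 8 → 2*z < 2)))) ∧ ((¬(2*d ≤ z + 7)) → (z = 8 → 2*z < 2)))) ∧ ((¬(2*d ≤ e + 9)) → (e = 6 → 2*e < -2))
Before e := z: (2*d ≤ z + 9 → ((2*d ≤ z + 7 → ((2*d ≤ z + 7 → ((¬(2*d ≤ z + 7)) ∧ (z = 8 → 2*z < 2))) ∧ ((¬(2*d ≤ z + 7)) → (z = 8 → 2*z < 2)))) ∧ ((¬(2*d ≤ z + 7)) → (z = 8 → 2*z < 2)))) ∧ ((¬(2*d ≤ z + 9)) → (z = 6 → 2*z < -2))
The weakest precondition is (2*d ≤ z + 9 → ((2*d ≤ z + 7 → ((2*d ≤ z + 7 → ((¬(2*d ≤ z + 7)) ∧ (z = 8 → 2*z < 2))) ∧ ((¬(2*d ≤ z + 7)) → (z = 8 → 2*z < 2)))) ∧ ((¬(2*d ≤ z + 7)) → (z = 8 → 2*z < 2)))) ∧ ((¬(2*d ≤ z + 9)) → (z = 6 → 2*z < -2)).
Check whether (2*d ≤ 12 → (2*d ≤ 10 → (2*d ≤ 10 → (¬(2*d ≤ 10))))) ∧ z = 5 implies it.
Countermodel: at the initial state d = 6, z = 5, the precondition holds but the weakest precondition fails.
Answer: invalid


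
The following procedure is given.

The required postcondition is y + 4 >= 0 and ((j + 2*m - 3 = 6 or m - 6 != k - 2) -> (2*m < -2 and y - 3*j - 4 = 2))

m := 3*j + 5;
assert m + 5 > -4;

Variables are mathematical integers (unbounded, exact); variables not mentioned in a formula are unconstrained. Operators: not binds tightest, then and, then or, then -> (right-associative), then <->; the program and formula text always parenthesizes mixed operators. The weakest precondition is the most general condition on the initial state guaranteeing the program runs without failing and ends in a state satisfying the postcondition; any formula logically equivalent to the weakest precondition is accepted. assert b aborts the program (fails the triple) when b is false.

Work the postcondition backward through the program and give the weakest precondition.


Working backward. After the program, the postcondition y + 4 >= 0 and ((j + 2*m - 3 = 6 or m - 6 != k - 2) -> (2*m < -2 and y - 3*j - 4 = 2)) must hold; in canonical form it is y >= -4 and ((j + 2*m = 9 or m != k + 4) -> (2*m < -2 and y = 3*j + 6)).
Before assert m + 5 > -4: m > -9 and y >= -4 and ((j + 2*m = 9 or m != k + 4) -> (2*m < -2 and y = 3*j + 6))
Before m := 3*j + 5: 3*j > -14 and y >= -4 and ((7*j = -1 or 3*j != k - 1) -> (6*j < -12 and y = 3*j + 6))
Answer: WP = 3*j > -14 and y >= -4 and ((7*j = -1 or 3*j != k - 1) -> (6*j < -12 and y = 3*j + 6))


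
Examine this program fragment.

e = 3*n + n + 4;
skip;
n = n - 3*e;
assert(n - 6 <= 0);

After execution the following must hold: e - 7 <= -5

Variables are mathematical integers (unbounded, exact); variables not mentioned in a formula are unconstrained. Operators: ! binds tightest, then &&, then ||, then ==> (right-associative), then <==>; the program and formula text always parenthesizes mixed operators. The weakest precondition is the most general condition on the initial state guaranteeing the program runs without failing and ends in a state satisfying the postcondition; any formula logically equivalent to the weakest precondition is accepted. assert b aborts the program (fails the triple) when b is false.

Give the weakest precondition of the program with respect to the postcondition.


Working backward. After the program, the postcondition e - 7 <= -5 must hold; in canonical form it is e <= 2.
Before assert n - 6 <= 0: n <= 6 && e <= 2
Before n := n - 3*e: n <= 3*e + 6 && e <= 2
Before skip: n <= 3*e + 6 && e <= 2
Before e := 3*n + n + 4: 11*n >= -18 && 4*n <= -2
Answer: WP = 11*n >= -18 && 4*n <= -2


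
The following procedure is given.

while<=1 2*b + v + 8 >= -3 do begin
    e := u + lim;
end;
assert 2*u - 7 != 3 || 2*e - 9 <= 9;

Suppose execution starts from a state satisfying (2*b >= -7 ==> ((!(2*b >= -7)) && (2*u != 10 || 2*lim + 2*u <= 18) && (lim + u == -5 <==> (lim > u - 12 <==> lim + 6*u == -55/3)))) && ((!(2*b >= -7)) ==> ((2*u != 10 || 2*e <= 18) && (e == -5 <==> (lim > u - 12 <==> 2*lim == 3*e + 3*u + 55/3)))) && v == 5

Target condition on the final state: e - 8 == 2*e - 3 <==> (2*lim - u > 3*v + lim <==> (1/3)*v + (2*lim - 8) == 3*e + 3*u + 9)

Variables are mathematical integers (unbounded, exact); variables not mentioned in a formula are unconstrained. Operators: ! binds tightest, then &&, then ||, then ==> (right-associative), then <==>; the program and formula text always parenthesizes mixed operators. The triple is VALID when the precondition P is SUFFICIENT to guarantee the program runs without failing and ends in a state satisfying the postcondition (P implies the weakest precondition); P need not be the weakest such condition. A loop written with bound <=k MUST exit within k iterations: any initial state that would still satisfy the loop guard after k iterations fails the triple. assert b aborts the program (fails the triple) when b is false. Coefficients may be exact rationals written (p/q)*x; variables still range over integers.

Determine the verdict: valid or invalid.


Working backward. After the program, the postcondition e - 8 == 2*e - 3 <==> (2*lim - u > 3*v + lim <==> (1/3)*v + (2*lim - 8) == 3*e + 3*u + 9) must hold; in canonical form it is e == -5 <==> (lim > u + 3*v <==> 2*lim + (1/3)*v == 3*e + 3*u + 17).
Before assert 2*u - 7 != 3 || 2*e - 9 <= 9: (2*u != 10 || 2*e <= 18) && (e == -5 <==> (lim > u + 3*v <==> 2*lim + (1/3)*v == 3*e + 3*u + 17))
Before the loop (bound <=1), unroll the exhaustion recursion (WP_0 = exit-now case; WP_j = one more guarded iteration, up to j = 1):
  WP_0: (!(2*b + v >= -11)) && (2*u != 10 || 2*e <= 18) && (e == -5 <==> (lim > u + 3*v <==> 2*lim + (1/3)*v == 3*e + 3*u + 17))
  WP_1: (2*b + v >= -11 ==> ((!(2*b + v >= -11)) && (2*u != 10 || 2*lim + 2*u <= 18) && (lim + u == -5 <==> (lim > u + 3*v <==> (1/3)*v == lim + 6*u + 17)))) && ((!(2*b + v >= -11)) ==> ((2*u != 10 || 2*e <= 18) && (e == -5 <==> (lim > u + 3*v <==> 2*lim + (1/3)*v == 3*e + 3*u + 17))))
So before the loop: (2*b + v >= -11 ==> ((!(2*b + v >= -11)) && (2*u != 10 || 2*lim + 2*u <= 18) && (lim + u == -5 <==> (lim > u + 3*v <==> (1/3)*v == lim + 6*u + 17)))) && ((!(2*b + v >= -11)) ==> ((2*u != 10 || 2*e <= 18) && (e == -5 <==> (lim > u + 3*v <==> 2*lim + (1/3)*v == 3*e + 3*u + 17))))
The weakest precondition is (2*b + v >= -11 ==> ((!(2*b + v >= -11)) && (2*u != 10 || 2*lim + 2*u <= 18) && (lim + u == -5 <==> (lim > u + 3*v <==> (1/3)*v == lim + 6*u + 17)))) && ((!(2*b + v >= -11)) ==> ((2*u != 10 || 2*e <= 18) && (e == -5 <==> (lim > u + 3*v <==> 2*lim + (1/3)*v == 3*e + 3*u + 17)))).
Check whether (2*b >= -7 ==> ((!(2*b >= -7)) && (2*u != 10 || 2*lim + 2*u <= 18) && (lim + u == -5 <==> (lim > u - 12 <==> lim + 6*u == -55/3)))) && ((!(2*b >= -7)) ==> ((2*u != 10 || 2*e <= 18) && (e == -5 <==> (lim > u - 12 <==> 2*lim == 3*e + 3*u + 55/3)))) && v == 5 implies it.
Countermodel: at the initial state b = -4, e = -6, lim = 22, u = 6, v = 5, the precondition holds but the weakest precondition fails.
Answer: invalid


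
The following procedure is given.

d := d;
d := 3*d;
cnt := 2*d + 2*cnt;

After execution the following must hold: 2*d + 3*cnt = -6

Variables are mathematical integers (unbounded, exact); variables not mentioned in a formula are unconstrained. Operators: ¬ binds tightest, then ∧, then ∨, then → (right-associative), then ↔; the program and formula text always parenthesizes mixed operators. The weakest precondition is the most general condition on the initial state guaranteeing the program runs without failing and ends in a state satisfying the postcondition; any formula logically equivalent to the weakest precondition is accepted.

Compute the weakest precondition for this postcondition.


Working backward. After the program, the postcondition 2*d + 3*cnt = -6 must hold; in canonical form it is 3*cnt + 2*d = -6.
Before cnt := 2*d + 2*cnt: 6*cnt + 8*d = -6
Before d := 3*d: 6*cnt + 24*d = -6
Before d := d: 6*cnt + 24*d = -6
Answer: WP = 6*cnt + 24*d = -6


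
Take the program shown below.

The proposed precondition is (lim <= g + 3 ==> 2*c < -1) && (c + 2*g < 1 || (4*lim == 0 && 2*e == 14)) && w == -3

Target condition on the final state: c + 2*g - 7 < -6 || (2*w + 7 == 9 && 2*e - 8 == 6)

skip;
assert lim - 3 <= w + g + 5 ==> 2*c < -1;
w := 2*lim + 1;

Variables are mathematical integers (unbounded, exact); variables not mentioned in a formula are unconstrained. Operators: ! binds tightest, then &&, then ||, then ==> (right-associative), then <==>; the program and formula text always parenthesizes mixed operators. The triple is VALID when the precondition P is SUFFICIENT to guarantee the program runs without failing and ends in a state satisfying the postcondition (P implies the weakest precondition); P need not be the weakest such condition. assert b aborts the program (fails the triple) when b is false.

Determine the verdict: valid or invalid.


Working backward. After the program, the postcondition c + 2*g - 7 < -6 || (2*w + 7 == 9 && 2*e - 8 == 6) must hold; in canonical form it is c + 2*g < 1 || (2*w == 2 && 2*e == 14).
Before w := 2*lim + 1: c + 2*g < 1 || (4*lim == 0 && 2*e == 14)
Before assert lim - 3 <= w + g + 5 ==> 2*c < -1: (lim <= g + w + 8 ==> 2*c < -1) && (c + 2*g < 1 || (4*lim == 0 && 2*e == 14))
Before skip: (lim <= g + w + 8 ==> 2*c < -1) && (c + 2*g < 1 || (4*lim == 0 && 2*e == 14))
The weakest precondition is (lim <= g + w + 8 ==> 2*c < -1) && (c + 2*g < 1 || (4*lim == 0 && 2*e == 14)).
Check whether (lim <= g + 3 ==> 2*c < -1) && (c + 2*g < 1 || (4*lim == 0 && 2*e == 14)) && w == -3 implies it.
Countermodel: at the initial state c = 0, e = 7, g = -5, lim = -1, w = -3, the precondition holds but the weakest precondition fails.
Answer: invalid


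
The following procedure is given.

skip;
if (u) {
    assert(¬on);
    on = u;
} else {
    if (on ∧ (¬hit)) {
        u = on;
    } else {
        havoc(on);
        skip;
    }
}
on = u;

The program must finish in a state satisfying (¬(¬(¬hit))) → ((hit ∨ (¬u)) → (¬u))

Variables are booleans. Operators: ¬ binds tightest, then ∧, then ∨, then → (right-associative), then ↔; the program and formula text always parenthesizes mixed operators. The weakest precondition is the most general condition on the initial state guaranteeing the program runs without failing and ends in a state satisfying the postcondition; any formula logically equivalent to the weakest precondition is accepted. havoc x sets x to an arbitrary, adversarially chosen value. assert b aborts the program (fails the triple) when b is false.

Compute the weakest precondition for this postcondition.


Working backward. After the program, the postcondition (¬(¬(¬hit))) → ((hit ∨ (¬u)) → (¬u)) must hold; in canonical form it is (¬hit) → ((hit ∨ (¬u)) → (¬u)).
Before on := u: (¬hit) → ((hit ∨ (¬u)) → (¬u))
Then branch requires (¬on) ∧ ((¬hit) → ((hit ∨ (¬u)) → (¬u))); else branch requires ((on ∧ (¬hit)) → ((¬hit) → ((hit ∨ (¬on)) → (¬on)))) ∧ ((¬(on ∧ (¬hit))) → ((¬hit) → ((hit ∨ (¬u)) → (¬u)))).
Before the if: (u → ((¬on) ∧ ((¬hit) → ((hit ∨ (¬u)) → (¬u))))) ∧ ((¬u) → (((on ∧ (¬hit)) → ((¬hit) → ((hit ∨ (¬on)) → (¬on)))) ∧ ((¬(on ∧ (¬hit))) → ((¬hit) → ((hit ∨ (¬u)) → (¬u))))))
Before skip: (u → ((¬on) ∧ ((¬hit) → ((hit ∨ (¬u)) → (¬u))))) ∧ ((¬u) → (((on ∧ (¬hit)) → ((¬hit) → ((hit ∨ (¬on)) → (¬on)))) ∧ ((¬(on ∧ (¬hit))) → ((¬hit) → ((hit ∨ (¬u)) → (¬u))))))
Answer: WP = (u → ((¬on) ∧ ((¬hit) → ((hit ∨ (¬u)) → (¬u))))) ∧ ((¬u) → (((on ∧ (¬hit)) → ((¬hit) → ((hit ∨ (¬on)) → (¬on)))) ∧ ((¬(on ∧ (¬hit))) → ((¬hit) → ((hit ∨ (¬u)) → (¬u))))))


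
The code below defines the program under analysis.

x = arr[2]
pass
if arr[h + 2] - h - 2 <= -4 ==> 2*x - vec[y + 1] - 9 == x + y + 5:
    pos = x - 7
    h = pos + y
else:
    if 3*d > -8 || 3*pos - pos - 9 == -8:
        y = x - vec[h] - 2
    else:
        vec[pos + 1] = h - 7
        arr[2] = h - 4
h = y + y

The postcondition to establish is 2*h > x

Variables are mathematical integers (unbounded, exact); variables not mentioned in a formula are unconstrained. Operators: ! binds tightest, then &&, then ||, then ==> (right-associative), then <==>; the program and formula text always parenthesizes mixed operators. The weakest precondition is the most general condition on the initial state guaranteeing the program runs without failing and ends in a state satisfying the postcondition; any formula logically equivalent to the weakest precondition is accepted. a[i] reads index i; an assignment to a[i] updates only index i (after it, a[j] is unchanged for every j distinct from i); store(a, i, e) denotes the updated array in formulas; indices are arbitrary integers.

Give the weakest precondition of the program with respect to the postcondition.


Working backward. After the program, 2*h > x must hold.
Before h := y + y: 4*y > x
Then branch requires 4*y > x; else branch requires ((3*d > -8 || 2*pos == 1) ==> 3*x > 4*vec[h] + 8) && ((!(3*d > -8 || 2*pos == 1)) ==> 4*y > x).
Before the if: ((arr[h + 2] <= h - 2 ==> x == vec[y + 1] + y + 14) ==> 4*y > x) && ((!(arr[h + 2] <= h - 2 ==> x == vec[y + 1] + y + 14)) ==> (((3*d > -8 || 2*pos == 1) ==> 3*x > 4*vec[h] + 8) && ((!(3*d > -8 || 2*pos == 1)) ==> 4*y > x)))
Before skip: ((arr[h + 2] <= h - 2 ==> x == vec[y + 1] + y + 14) ==> 4*y > x) && ((!(arr[h + 2] <= h - 2 ==> x == vec[y + 1] + y + 14)) ==> (((3*d > -8 || 2*pos == 1) ==> 3*x > 4*vec[h] + 8) && ((!(3*d > -8 || 2*pos == 1)) ==> 4*y > x)))
Before x := arr[2]: ((arr[h + 2] <= h - 2 ==> arr[2] == vec[y + 1] + y + 14) ==> 4*y > arr[2]) && ((!(arr[h + 2] <= h - 2 ==> arr[2] == vec[y + 1] + y + 14)) ==> (((3*d > -8 || 2*pos == 1) ==> 3*arr[2] > 4*vec[h] + 8) && ((!(3*d > -8 || 2*pos == 1)) ==> 4*y > arr[2])))
Answer: WP = ((arr[h + 2] <= h - 2 ==> arr[2] == vec[y + 1] + y + 14) ==> 4*y > arr[2]) && ((!(arr[h + 2] <= h - 2 ==> arr[2] == vec[y + 1] + y + 14)) ==> (((3*d > -8 || 2*pos == 1) ==> 3*arr[2] > 4*vec[h] + 8) && ((!(3*d > -8 || 2*pos == 1)) ==> 4*y > arr[2])))


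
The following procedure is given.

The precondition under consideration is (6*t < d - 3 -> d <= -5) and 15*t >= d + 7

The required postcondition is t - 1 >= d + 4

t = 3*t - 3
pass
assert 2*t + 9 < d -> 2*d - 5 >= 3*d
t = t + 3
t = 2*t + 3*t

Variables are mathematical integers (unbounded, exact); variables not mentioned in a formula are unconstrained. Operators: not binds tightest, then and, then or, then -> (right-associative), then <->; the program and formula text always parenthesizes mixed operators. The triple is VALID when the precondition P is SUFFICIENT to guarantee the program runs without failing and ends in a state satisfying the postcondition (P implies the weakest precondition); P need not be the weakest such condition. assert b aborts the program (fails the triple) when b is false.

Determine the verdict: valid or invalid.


Working backward. After the program, the postcondition t - 1 >= d + 4 must hold; in canonical form it is t >= d + 5.
Before t := 2*t + 3*t: 5*t >= d + 5
Before t := t + 3: 5*t >= d - 10
Before assert 2*t + 9 < d -> 2*d - 5 >= 3*d: (2*t < d - 9 -> d <= -5) and 5*t >= d - 10
Before skip: (2*t < d - 9 -> d <= -5) and 5*t >= d - 10
Before t := 3*t - 3: (6*t < d - 3 -> d <= -5) and 15*t >= d + 5
The weakest precondition is (6*t < d - 3 -> d <= -5) and 15*t >= d + 5.
Check whether (6*t < d - 3 -> d <= -5) and 15*t >= d + 7 implies it.
Every state satisfying the precondition satisfies the weakest precondition: the implication holds.
Answer: valid


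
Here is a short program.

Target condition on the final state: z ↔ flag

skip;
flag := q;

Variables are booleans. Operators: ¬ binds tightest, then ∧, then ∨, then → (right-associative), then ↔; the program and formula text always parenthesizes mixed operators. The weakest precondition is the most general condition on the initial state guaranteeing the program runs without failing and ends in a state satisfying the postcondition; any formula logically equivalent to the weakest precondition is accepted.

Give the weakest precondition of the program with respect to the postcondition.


Working backward. After the program, z ↔ flag must hold.
Before flag := q: z ↔ q
Before skip: z ↔ q
Answer: WP = z ↔ q


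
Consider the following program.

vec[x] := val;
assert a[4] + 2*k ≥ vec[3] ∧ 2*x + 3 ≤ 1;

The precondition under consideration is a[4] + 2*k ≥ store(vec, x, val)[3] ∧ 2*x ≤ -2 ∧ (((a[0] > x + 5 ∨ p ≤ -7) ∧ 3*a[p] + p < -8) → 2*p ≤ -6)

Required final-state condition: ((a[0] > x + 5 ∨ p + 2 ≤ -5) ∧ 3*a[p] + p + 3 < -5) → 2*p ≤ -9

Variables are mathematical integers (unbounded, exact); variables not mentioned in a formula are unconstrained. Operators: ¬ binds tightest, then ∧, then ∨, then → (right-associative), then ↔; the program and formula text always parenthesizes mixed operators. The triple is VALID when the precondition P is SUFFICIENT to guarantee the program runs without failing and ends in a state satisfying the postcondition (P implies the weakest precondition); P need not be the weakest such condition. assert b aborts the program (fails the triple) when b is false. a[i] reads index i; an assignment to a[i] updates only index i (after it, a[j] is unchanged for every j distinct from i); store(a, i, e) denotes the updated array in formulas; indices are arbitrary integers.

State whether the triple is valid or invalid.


Working backward. After the program, the postcondition ((a[0] > x + 5 ∨ p + 2 ≤ -5) ∧ 3*a[p] + p + 3 < -5) → 2*p ≤ -9 must hold; in canonical form it is ((a[0] > x + 5 ∨ p ≤ -7) ∧ 3*a[p] + p < -8) → 2*p ≤ -9.
Before assert a[4] + 2*k ≥ vec[3] ∧ 2*x + 3 ≤ 1: a[4] + 2*k ≥ vec[3] ∧ 2*x ≤ -2 ∧ (((a[0] > x + 5 ∨ p ≤ -7) ∧ 3*a[p] + p < -8) → 2*p ≤ -9)
Before vec[x] := val: a[4] + 2*k ≥ store(vec, x, val)[3] ∧ 2*x ≤ -2 ∧ (((a[0] > x + 5 ∨ p ≤ -7) ∧ 3*a[p] + p < -8) → 2*p ≤ -9)
The weakest precondition is a[4] + 2*k ≥ store(vec, x, val)[3] ∧ 2*x ≤ -2 ∧ (((a[0] > x + 5 ∨ p ≤ -7) ∧ 3*a[p] + p < -8) → 2*p ≤ -9).
Check whether a[4] + 2*k ≥ store(vec, x, val)[3] ∧ 2*x ≤ -2 ∧ (((a[0] > x + 5 ∨ p ≤ -7) ∧ 3*a[p] + p < -8) → 2*p ≤ -6) implies it.
Countermodel: at the initial state a = {[-15527] = -15521, [-3] = -2, [0] = -15521, [3] = -15521, [4] = -15521, elsewhere -15521}, k = 0, p = -3, val = -15521, vec = {[-15527] = -15521, [-3] = -15521, [0] = -15521, [3] = -15521, [4] = -15521, elsewhere -15521}, x = -15527, the precondition holds but the weakest precondition fails.
Answer: invalid


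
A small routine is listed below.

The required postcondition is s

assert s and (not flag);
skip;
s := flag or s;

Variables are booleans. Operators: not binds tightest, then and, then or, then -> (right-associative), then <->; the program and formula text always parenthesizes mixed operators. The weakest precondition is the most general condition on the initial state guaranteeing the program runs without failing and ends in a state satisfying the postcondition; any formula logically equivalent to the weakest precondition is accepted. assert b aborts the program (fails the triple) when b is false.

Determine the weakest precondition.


Working backward. After the program, s must hold.
Before s := flag or s: flag or s
Before skip: flag or s
Before assert s and (not flag): s and (not flag) and (flag or s)
Answer: WP = s and (not flag) and (flag or s)


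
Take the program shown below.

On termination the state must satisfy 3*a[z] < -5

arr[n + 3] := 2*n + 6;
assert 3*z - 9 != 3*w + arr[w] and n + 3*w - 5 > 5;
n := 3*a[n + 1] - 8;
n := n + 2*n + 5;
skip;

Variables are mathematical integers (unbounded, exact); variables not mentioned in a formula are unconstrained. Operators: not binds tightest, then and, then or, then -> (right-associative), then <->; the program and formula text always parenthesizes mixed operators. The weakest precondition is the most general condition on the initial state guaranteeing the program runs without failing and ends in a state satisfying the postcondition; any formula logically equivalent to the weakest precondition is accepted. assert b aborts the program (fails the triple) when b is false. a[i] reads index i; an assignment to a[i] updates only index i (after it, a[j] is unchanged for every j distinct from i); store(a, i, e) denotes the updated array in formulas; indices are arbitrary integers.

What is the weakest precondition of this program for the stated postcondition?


Working backward. After the program, 3*a[z] < -5 must hold.
Before skip: 3*a[z] < -5
Before n := n + 2*n + 5: 3*a[z] < -5
Before n := 3*a[n + 1] - 8: 3*a[z] < -5
Before assert 3*z - 9 != 3*w + arr[w] and n + 3*w - 5 > 5: 3*z != arr[w] + 3*w + 9 and n + 3*w > 10 and 3*a[z] < -5
Before arr[n + 3] := 2*n + 6: 3*z != store(arr, n + 3, 2*n + 6)[w] + 3*w + 9 and n + 3*w > 10 and 3*a[z] < -5
Answer: WP = 3*z != store(arr, n + 3, 2*n + 6)[w] + 3*w + 9 and n + 3*w > 10 and 3*a[z] < -5


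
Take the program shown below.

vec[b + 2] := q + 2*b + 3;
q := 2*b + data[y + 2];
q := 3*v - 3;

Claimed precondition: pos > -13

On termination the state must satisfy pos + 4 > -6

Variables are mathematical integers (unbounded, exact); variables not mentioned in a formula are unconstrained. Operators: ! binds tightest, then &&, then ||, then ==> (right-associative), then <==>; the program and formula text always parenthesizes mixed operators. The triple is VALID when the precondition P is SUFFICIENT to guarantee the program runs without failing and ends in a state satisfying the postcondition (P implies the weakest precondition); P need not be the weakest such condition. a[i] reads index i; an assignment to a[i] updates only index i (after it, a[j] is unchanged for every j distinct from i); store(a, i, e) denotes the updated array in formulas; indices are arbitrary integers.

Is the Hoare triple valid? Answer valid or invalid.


Working backward. After the program, the postcondition pos + 4 > -6 must hold; in canonical form it is pos > -10.
Before q := 3*v - 3: pos > -10
Before q := 2*b + data[y + 2]: pos > -10
Before vec[b + 2] := q + 2*b + 3: pos > -10
The weakest precondition is pos > -10.
Check whether pos > -13 implies it.
Countermodel: at the initial state pos = -12, the precondition holds but the weakest precondition fails.
Answer: invalid


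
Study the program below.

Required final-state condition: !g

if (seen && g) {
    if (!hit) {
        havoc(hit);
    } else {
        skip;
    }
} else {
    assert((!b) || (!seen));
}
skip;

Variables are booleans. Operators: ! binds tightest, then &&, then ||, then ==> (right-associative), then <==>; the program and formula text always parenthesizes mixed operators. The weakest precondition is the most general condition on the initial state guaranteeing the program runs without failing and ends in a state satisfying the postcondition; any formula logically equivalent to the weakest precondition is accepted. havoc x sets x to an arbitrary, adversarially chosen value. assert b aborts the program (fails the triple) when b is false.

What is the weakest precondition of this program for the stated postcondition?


Working backward. After the program, !g must hold.
Before skip: !g
Then branch requires ((!hit) ==> (!g)) && (hit ==> (!g)); else branch requires ((!b) || (!seen)) && (!g).
Before the if: ((seen && g) ==> (((!hit) ==> (!g)) && (hit ==> (!g)))) && ((!(seen && g)) ==> (((!b) || (!seen)) && (!g)))
Answer: WP = ((seen && g) ==> (((!hit) ==> (!g)) && (hit ==> (!g)))) && ((!(seen && g)) ==> (((!b) || (!seen)) && (!g)))


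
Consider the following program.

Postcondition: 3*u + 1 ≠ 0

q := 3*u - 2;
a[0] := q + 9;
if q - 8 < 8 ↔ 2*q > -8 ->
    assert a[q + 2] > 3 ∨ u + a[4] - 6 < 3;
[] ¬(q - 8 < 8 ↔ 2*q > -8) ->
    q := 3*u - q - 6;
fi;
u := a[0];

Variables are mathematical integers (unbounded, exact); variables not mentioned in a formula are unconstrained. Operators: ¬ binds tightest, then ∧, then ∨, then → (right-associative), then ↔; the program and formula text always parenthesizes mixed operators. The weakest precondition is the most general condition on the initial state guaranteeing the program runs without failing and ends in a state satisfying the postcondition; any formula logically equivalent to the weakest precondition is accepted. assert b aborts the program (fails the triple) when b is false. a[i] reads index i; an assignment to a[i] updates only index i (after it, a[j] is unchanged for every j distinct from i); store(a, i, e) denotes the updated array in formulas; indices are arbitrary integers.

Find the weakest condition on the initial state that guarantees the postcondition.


Working backward. After the program, the postcondition 3*u + 1 ≠ 0 must hold; in canonical form it is 3*u ≠ -1.
Before u := a[0]: 3*a[0] ≠ -1
Then branch requires (a[q + 2] > 3 ∨ a[4] + u < 9) ∧ 3*a[0] ≠ -1; else branch requires 3*a[0] ≠ -1.
Before the if: ((q < 16 ↔ 2*q > -8) → ((a[q + 2] > 3 ∨ a[4] + u < 9) ∧ 3*a[0] ≠ -1)) ∧ ((¬(q < 16 ↔ 2*q > -8)) → 3*a[0] ≠ -1)
Before a[0] := q + 9: ((q < 16 ↔ 2*q > -8) → ((store(a, 0, q + 9)[q + 2] > 3 ∨ a[4] + u < 9) ∧ 3*q ≠ -28)) ∧ ((¬(q < 16 ↔ 2*q > -8)) → 3*q ≠ -28)
Before q := 3*u - 2: ((3*u < 18 ↔ 6*u > -4) → ((store(a, 0, 3*u + 7)[3*u] > 3 ∨ a[4] + u < 9) ∧ 9*u ≠ -22)) ∧ ((¬(3*u < 18 ↔ 6*u > -4)) → 9*u ≠ -22)
Answer: WP = ((3*u < 18 ↔ 6*u > -4) → ((store(a, 0, 3*u + 7)[3*u] > 3 ∨ a[4] + u < 9) ∧ 9*u ≠ -22)) ∧ ((¬(3*u < 18 ↔ 6*u > -4)) → 9*u ≠ -22)
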